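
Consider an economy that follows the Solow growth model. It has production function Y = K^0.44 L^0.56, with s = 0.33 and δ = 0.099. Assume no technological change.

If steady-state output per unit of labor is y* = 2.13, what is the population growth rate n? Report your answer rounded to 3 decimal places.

In steady state, investment equals break-even investment: s·k^α = (n + δ)·k.
Since y* = [s/(n + δ)]^(α/(1−α)), we have s/(n + δ) = (y*)^((1−α)/α) = 2.13^1.2727 = 2.6178.
Therefore n + δ = s / 2.6178 = 0.33 / 2.6178 = 0.1261, so n = 0.1261 − 0.099 = 0.0271.

n ≈ 0.027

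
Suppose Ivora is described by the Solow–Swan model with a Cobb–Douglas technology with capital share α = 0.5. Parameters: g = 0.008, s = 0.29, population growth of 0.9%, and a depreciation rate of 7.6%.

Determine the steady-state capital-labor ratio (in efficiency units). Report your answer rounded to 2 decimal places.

Steady state requires s·f(k) = (n + g + δ)·k, i.e. s·k^α = (n + g + δ)·k.
Rearranging, k^(1−α) = s / (n + g + δ).
k^0.5 = 0.29 / (0.009 + 0.008 + 0.076) = 0.29 / 0.093 = 3.1183
k* = 3.1183^(1/0.5) ≈ 9.7238

k* = 9.72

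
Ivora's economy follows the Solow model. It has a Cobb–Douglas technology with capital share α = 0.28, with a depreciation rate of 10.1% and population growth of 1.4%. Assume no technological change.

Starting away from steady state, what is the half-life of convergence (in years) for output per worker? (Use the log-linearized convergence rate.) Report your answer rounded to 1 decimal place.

about 8.4 years

Near the steady state the convergence rate is λ = (1 − α)(n + δ).
λ = (1 − 0.28) × 0.115 = 0.72 × 0.115 = 0.0828
Half-life = ln 2 / λ = 0.6931 / 0.0828 ≈ 8.37 years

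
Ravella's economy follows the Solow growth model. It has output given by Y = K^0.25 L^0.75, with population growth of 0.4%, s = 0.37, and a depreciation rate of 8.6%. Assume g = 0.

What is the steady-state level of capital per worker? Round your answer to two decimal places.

k* = 6.59

In steady state, investment equals break-even investment: s·k^α = (n + δ)·k.
Dividing both sides by k: k^(1−α) = s / (n + δ).
k^0.75 = 0.37 / (0.004 + 0.086) = 0.37 / 0.090 = 4.1111
k* = 4.1111^(1/0.75) ≈ 6.5858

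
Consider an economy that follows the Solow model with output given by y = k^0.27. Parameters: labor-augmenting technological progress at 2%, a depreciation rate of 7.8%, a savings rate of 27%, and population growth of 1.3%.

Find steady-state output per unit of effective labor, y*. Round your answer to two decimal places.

y* = 1.39

At the steady state, Δk = 0, so s·k^α = (n + g + δ)·k.
Dividing both sides by k: k^(1−α) = s / (n + g + δ).
k^0.73 = 0.27 / (0.013 + 0.020 + 0.078) = 0.27 / 0.111 = 2.4324
k* = 2.4324^(1/0.73) ≈ 3.3792
y* = (k*)^α = 3.3792^0.27 ≈ 1.3892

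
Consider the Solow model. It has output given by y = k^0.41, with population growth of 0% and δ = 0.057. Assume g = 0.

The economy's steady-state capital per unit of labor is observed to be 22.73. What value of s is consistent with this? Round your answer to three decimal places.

s ≈ 0.360

Steady state requires s·f(k) = (n + δ)·k, i.e. s·k^α = (n + δ)·k.
So s / (n + δ) = (k*)^(1−α) = 22.73^0.59 = 6.3153.
Therefore s = 6.3153 × (n + δ) = 6.3153 × 0.057 = 0.3600.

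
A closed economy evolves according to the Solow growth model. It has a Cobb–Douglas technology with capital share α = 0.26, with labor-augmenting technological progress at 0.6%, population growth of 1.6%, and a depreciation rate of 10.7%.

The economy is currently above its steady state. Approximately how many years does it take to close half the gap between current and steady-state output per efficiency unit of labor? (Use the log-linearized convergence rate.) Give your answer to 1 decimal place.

Near the steady state the convergence rate is λ = (1 − α)(n + g + δ).
λ = (1 − 0.26) × 0.129 = 0.74 × 0.129 = 0.09546
Half-life = ln 2 / λ = 0.6931 / 0.09546 ≈ 7.26 years

about 7.3 years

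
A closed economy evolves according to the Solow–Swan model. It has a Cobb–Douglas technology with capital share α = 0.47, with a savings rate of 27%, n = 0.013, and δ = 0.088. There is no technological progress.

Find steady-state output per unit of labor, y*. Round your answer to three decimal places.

y* = 2.392

At the steady state, Δk = 0, so s·k^α = (n + δ)·k.
Rearranging, k^(1−α) = s / (n + δ).
k^0.53 = 0.27 / (0.013 + 0.088) = 0.27 / 0.101 = 2.6733
k* = 2.6733^(1/0.53) ≈ 6.3937
y* = (k*)^α = 6.3937^0.47 ≈ 2.3917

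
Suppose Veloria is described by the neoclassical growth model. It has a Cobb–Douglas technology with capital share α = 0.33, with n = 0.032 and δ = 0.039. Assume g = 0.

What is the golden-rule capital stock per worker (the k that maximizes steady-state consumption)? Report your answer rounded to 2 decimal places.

k_gold ≈ 9.91

The golden rule sets f'(k) = n + δ, i.e. α·k^(α−1) = n + δ.
So k^(1−α) = α / (n + δ) = 0.33 / 0.071 = 4.6479.
k_gold = 4.6479^(1/0.67) ≈ 9.9062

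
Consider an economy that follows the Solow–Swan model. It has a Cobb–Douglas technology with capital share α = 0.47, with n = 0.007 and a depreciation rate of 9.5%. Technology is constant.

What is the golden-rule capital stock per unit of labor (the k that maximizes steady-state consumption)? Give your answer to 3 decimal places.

k_gold ≈ 17.860

The golden rule sets f'(k) = n + δ, i.e. α·k^(α−1) = n + δ.
So k^(1−α) = α / (n + δ) = 0.47 / 0.102 = 4.6078.
k_gold = 4.6078^(1/0.53) ≈ 17.8597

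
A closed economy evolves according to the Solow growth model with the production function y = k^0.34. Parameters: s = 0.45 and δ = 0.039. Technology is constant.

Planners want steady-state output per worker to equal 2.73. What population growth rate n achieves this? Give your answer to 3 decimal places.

n ≈ 0.025

In steady state, investment equals break-even investment: s·k^α = (n + δ)·k.
Since y* = [s/(n + δ)]^(α/(1−α)), we have s/(n + δ) = (y*)^((1−α)/α) = 2.73^1.9412 = 7.0255.
Therefore n + δ = s / 7.0255 = 0.45 / 7.0255 = 0.0641, so n = 0.0641 − 0.039 = 0.0251.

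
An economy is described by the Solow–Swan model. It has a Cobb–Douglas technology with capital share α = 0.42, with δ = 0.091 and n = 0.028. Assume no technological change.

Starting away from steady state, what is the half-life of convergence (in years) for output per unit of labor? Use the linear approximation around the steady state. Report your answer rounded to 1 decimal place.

Near the steady state the convergence rate is λ = (1 − α)(n + δ).
λ = (1 − 0.42) × 0.119 = 0.58 × 0.119 = 0.06902
Half-life = ln 2 / λ = 0.6931 / 0.06902 ≈ 10.04 years

half-life ≈ 10.0 years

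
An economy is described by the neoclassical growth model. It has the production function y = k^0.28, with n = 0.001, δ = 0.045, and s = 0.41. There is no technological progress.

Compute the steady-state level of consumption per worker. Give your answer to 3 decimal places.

c* ≈ 1.381

In steady state, investment equals break-even investment: s·k^α = (n + δ)·k.
Rearranging, k^(1−α) = s / (n + δ).
k^0.72 = 0.41 / (0.001 + 0.045) = 0.41 / 0.046 = 8.9130
k* = 8.9130^(1/0.72) ≈ 20.8678
y* = (k*)^α = 20.8678^0.28 ≈ 2.3413
c* = (1 − s)·y* = (1 − 0.41) × 2.3413 ≈ 1.3814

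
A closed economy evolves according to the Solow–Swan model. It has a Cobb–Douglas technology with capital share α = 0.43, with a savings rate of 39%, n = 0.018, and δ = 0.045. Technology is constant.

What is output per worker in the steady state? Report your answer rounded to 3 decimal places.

In steady state, investment equals break-even investment: s·k^α = (n + δ)·k.
Rearranging, k^(1−α) = s / (n + δ).
k^0.57 = 0.39 / (0.018 + 0.045) = 0.39 / 0.063 = 6.1905
k* = 6.1905^(1/0.57) ≈ 24.4902
y* = (k*)^α = 24.4902^0.43 ≈ 3.9561

y* ≈ 3.956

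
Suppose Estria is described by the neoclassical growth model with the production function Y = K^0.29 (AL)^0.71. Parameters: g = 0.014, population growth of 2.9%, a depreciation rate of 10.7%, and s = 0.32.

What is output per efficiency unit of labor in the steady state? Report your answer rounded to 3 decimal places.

In steady state, investment equals break-even investment: s·k^α = (n + g + δ)·k.
Dividing both sides by k: k^(1−α) = s / (n + g + δ).
k^0.71 = 0.32 / (0.029 + 0.014 + 0.107) = 0.32 / 0.150 = 2.1333
k* = 2.1333^(1/0.71) ≈ 2.9071
y* = (k*)^α = 2.9071^0.29 ≈ 1.3627

y* = 1.363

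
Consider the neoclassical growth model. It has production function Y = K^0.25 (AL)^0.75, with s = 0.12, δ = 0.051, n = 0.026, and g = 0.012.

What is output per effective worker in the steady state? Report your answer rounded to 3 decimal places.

y* ≈ 1.105

Steady state requires s·f(k) = (n + g + δ)·k, i.e. s·k^α = (n + g + δ)·k.
Rearranging, k^(1−α) = s / (n + g + δ).
k^0.75 = 0.12 / (0.026 + 0.012 + 0.051) = 0.12 / 0.089 = 1.3483
k* = 1.3483^(1/0.75) ≈ 1.4895
y* = (k*)^α = 1.4895^0.25 ≈ 1.1047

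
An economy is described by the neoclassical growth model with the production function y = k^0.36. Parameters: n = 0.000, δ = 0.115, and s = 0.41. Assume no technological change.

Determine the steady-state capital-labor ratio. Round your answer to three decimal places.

k* ≈ 7.288

Steady state requires s·f(k) = (n + δ)·k, i.e. s·k^α = (n + δ)·k.
Rearranging, k^(1−α) = s / (n + δ).
k^0.64 = 0.41 / (0.000 + 0.115) = 0.41 / 0.115 = 3.5652
k* = 3.5652^(1/0.64) ≈ 7.2884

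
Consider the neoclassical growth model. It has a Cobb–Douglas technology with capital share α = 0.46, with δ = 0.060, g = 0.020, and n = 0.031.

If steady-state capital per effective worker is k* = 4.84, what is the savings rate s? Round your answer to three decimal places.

s ≈ 0.260

Steady state requires s·f(k) = (n + g + δ)·k, i.e. s·k^α = (n + g + δ)·k.
So s / (n + g + δ) = (k*)^(1−α) = 4.84^0.54 = 2.3432.
Therefore s = 2.3432 × (n + g + δ) = 2.3432 × 0.111 = 0.2601.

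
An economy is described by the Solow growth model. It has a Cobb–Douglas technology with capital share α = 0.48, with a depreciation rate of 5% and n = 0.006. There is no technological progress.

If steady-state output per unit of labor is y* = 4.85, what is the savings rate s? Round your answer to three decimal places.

In steady state, investment equals break-even investment: s·k^α = (n + δ)·k.
Since y* = [s/(n + δ)]^(α/(1−α)), we have s/(n + δ) = (y*)^((1−α)/α) = 4.85^1.0833 = 5.5318.
Therefore s = 5.5318 × (n + δ) = 5.5318 × 0.056 = 0.3098.

s ≈ 0.310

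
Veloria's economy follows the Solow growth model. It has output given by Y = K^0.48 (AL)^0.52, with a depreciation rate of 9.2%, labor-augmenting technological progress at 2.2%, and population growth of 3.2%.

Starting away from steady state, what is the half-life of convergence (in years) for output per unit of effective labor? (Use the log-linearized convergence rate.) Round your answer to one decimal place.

Near the steady state the convergence rate is λ = (1 − α)(n + g + δ).
λ = (1 − 0.48) × 0.146 = 0.52 × 0.146 = 0.07592
Half-life = ln 2 / λ = 0.6931 / 0.07592 ≈ 9.13 years

about 9.1 years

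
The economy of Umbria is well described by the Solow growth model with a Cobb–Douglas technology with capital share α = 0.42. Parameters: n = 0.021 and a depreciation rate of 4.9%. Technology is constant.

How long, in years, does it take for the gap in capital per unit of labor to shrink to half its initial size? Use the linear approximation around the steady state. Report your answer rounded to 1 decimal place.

about 17.1 years

Near the steady state the convergence rate is λ = (1 − α)(n + δ).
λ = (1 − 0.42) × 0.070 = 0.58 × 0.070 = 0.0406
Half-life = ln 2 / λ = 0.6931 / 0.0406 ≈ 17.07 years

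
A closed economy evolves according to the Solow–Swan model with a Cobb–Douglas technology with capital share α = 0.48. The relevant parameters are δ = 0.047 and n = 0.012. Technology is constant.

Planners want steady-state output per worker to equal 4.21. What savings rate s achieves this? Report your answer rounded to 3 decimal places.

s ≈ 0.280

In steady state, investment equals break-even investment: s·k^α = (n + δ)·k.
Since y* = [s/(n + δ)]^(α/(1−α)), we have s/(n + δ) = (y*)^((1−α)/α) = 4.21^1.0833 = 4.7455.
Therefore s = 4.7455 × (n + δ) = 4.7455 × 0.059 = 0.2800.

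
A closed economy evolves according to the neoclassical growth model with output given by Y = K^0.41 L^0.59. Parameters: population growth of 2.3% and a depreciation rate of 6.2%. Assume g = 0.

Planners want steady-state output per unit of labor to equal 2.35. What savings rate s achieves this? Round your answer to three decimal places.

s ≈ 0.291

At the steady state, Δk = 0, so s·k^α = (n + δ)·k.
Since y* = [s/(n + δ)]^(α/(1−α)), we have s/(n + δ) = (y*)^((1−α)/α) = 2.35^1.439 = 3.4195.
Therefore s = 3.4195 × (n + δ) = 3.4195 × 0.085 = 0.2907.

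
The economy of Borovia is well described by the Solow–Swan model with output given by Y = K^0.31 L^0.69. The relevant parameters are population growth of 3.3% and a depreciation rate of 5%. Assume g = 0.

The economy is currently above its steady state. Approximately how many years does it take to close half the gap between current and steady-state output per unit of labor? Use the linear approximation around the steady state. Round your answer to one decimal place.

about 12.1 years

Near the steady state the convergence rate is λ = (1 − α)(n + δ).
λ = (1 − 0.31) × 0.083 = 0.69 × 0.083 = 0.05727
Half-life = ln 2 / λ = 0.6931 / 0.05727 ≈ 12.10 years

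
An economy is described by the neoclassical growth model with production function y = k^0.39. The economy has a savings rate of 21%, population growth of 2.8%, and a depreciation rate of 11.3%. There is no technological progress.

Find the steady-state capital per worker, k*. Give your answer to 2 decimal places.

k* ≈ 1.92

Steady state requires s·f(k) = (n + δ)·k, i.e. s·k^α = (n + δ)·k.
Rearranging, k^(1−α) = s / (n + δ).
k^0.61 = 0.21 / (0.028 + 0.113) = 0.21 / 0.141 = 1.4894
k* = 1.4894^(1/0.61) ≈ 1.9214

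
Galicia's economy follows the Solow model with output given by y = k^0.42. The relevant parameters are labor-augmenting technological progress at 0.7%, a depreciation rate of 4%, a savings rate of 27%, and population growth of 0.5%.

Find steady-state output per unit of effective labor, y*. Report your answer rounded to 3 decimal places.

y* ≈ 3.296

In steady state, investment equals break-even investment: s·k^α = (n + g + δ)·k.
Rearranging, k^(1−α) = s / (n + g + δ).
k^0.58 = 0.27 / (0.005 + 0.007 + 0.040) = 0.27 / 0.052 = 5.1923
k* = 5.1923^(1/0.58) ≈ 17.1151
y* = (k*)^α = 17.1151^0.42 ≈ 3.2962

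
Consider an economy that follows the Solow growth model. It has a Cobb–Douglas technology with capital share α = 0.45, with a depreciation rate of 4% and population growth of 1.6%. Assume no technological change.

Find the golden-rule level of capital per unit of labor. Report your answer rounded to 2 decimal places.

The golden rule sets f'(k) = n + δ, i.e. α·k^(α−1) = n + δ.
So k^(1−α) = α / (n + δ) = 0.45 / 0.056 = 8.0357.
k_gold = 8.0357^(1/0.55) ≈ 44.2077

k_gold ≈ 44.21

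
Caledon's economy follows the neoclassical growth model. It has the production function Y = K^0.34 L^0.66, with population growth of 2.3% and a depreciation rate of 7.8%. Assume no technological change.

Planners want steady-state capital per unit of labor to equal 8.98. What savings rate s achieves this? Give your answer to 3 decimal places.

At the steady state, Δk = 0, so s·k^α = (n + δ)·k.
So s / (n + δ) = (k*)^(1−α) = 8.98^0.66 = 4.2576.
Therefore s = 4.2576 × (n + δ) = 4.2576 × 0.101 = 0.4300.

s ≈ 0.430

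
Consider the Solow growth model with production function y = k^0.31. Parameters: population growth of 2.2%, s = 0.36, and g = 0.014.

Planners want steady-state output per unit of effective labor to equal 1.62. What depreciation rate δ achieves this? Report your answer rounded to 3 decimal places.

δ ≈ 0.087

Steady state requires s·f(k) = (n + g + δ)·k, i.e. s·k^α = (n + g + δ)·k.
Since y* = [s/(n + g + δ)]^(α/(1−α)), we have s/(n + g + δ) = (y*)^((1−α)/α) = 1.62^2.2258 = 2.9264.
Therefore n + g + δ = s / 2.9264 = 0.36 / 2.9264 = 0.1230, so δ = 0.1230 − 0.036 = 0.0870.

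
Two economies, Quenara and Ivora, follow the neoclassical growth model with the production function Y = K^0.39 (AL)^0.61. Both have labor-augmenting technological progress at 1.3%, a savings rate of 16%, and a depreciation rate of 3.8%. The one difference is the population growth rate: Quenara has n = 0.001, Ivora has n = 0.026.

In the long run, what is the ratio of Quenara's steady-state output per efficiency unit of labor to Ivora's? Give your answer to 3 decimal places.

ratio ≈ 1.285

Steady-state y* = [s/(n + g + δ)]^(α/(1−α)), so the ratio is [ (s_Q/(n + g + δ)_Q) / (s_I/(n + g + δ)_I) ]^0.6393.
s_Q/(n + g + δ)_Q = 0.16/0.052 = 3.0769; s_I/(n + g + δ)_I = 0.16/0.077 = 2.0779.
Ratio = (3.0769/2.0779)^0.6393 = 1.4808^0.6393 ≈ 1.2853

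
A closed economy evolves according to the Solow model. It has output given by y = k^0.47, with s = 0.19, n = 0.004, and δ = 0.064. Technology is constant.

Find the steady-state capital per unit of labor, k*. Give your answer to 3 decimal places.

k* = 6.950

Steady state requires s·f(k) = (n + δ)·k, i.e. s·k^α = (n + δ)·k.
Rearranging, k^(1−α) = s / (n + δ).
k^0.53 = 0.19 / (0.004 + 0.064) = 0.19 / 0.068 = 2.7941
k* = 2.7941^(1/0.53) ≈ 6.9497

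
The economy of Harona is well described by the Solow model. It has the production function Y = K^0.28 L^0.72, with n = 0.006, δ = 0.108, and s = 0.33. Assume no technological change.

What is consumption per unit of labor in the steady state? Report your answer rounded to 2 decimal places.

At the steady state, Δk = 0, so s·k^α = (n + δ)·k.
Dividing both sides by k: k^(1−α) = s / (n + δ).
k^0.72 = 0.33 / (0.006 + 0.108) = 0.33 / 0.114 = 2.8947
k* = 2.8947^(1/0.72) ≈ 4.3764
y* = (k*)^α = 4.3764^0.28 ≈ 1.5119
c* = (1 − s)·y* = (1 − 0.33) × 1.5119 ≈ 1.0130

c* ≈ 1.01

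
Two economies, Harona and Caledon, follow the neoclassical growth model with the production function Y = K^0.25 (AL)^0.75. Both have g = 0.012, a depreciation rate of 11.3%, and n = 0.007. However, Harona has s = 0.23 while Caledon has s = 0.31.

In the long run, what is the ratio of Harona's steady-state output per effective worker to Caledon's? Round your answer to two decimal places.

Steady-state y* = [s/(n + g + δ)]^(α/(1−α)), so the ratio is [ (s_H/(n + g + δ)_H) / (s_C/(n + g + δ)_C) ]^0.3333.
s_H/(n + g + δ)_H = 0.23/0.132 = 1.7424; s_C/(n + g + δ)_C = 0.31/0.132 = 2.3485.
Ratio = (1.7424/2.3485)^0.3333 = 0.7419^0.3333 ≈ 0.9053

ratio ≈ 0.91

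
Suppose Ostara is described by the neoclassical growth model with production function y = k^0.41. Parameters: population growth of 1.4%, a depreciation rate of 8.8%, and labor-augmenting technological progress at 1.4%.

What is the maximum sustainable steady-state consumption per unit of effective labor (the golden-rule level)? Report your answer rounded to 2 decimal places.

c_gold ≈ 1.42

At the golden rule, f'(k) = n + g + δ, so α·k^(α−1) = n + g + δ and k_gold = (α/(n + g + δ))^(1/(1−α)).
k_gold = (0.41/0.116)^(1/0.59) = 3.5345^1.6949 ≈ 8.4989
c_gold = f(k_gold) − (n + g + δ)·k_gold = 2.4046 − 0.116×8.4989 ≈ 1.4187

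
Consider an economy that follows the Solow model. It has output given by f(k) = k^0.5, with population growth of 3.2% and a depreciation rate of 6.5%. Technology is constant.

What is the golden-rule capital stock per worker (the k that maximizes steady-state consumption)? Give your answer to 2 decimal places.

k_gold ≈ 26.57

The golden rule sets f'(k) = n + δ, i.e. α·k^(α−1) = n + δ.
So k^(1−α) = α / (n + δ) = 0.5 / 0.097 = 5.1546.
k_gold = 5.1546^(1/0.5) ≈ 26.5699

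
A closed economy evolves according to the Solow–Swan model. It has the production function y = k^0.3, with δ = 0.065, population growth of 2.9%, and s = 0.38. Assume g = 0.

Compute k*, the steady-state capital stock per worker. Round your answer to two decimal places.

In steady state, investment equals break-even investment: s·k^α = (n + δ)·k.
Dividing both sides by k: k^(1−α) = s / (n + δ).
k^0.7 = 0.38 / (0.029 + 0.065) = 0.38 / 0.094 = 4.0426
k* = 4.0426^(1/0.7) ≈ 7.3563

k* = 7.36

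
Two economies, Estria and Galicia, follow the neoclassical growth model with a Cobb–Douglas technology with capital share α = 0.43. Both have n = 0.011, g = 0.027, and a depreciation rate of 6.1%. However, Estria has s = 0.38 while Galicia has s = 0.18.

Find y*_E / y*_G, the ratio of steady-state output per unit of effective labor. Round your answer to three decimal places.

Steady-state y* = [s/(n + g + δ)]^(α/(1−α)), so the ratio is [ (s_E/(n + g + δ)_E) / (s_G/(n + g + δ)_G) ]^0.7544.
s_E/(n + g + δ)_E = 0.38/0.099 = 3.8384; s_G/(n + g + δ)_G = 0.18/0.099 = 1.8182.
Ratio = (3.8384/1.8182)^0.7544 = 2.1111^0.7544 ≈ 1.7572

y*_E / y*_G ≈ 1.757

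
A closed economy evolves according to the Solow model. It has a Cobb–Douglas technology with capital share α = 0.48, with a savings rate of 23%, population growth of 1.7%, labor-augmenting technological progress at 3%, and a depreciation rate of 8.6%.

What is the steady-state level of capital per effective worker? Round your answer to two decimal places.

In steady state, investment equals break-even investment: s·k^α = (n + g + δ)·k.
Rearranging, k^(1−α) = s / (n + g + δ).
k^0.52 = 0.23 / (0.017 + 0.030 + 0.086) = 0.23 / 0.133 = 1.7293
k* = 1.7293^(1/0.52) ≈ 2.8671

k* ≈ 2.87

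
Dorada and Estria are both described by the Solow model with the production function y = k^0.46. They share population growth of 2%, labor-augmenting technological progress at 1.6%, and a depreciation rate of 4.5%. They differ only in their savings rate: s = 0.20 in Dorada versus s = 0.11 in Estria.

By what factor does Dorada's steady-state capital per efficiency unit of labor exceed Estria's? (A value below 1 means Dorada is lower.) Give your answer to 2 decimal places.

k*_D / k*_E ≈ 3.03

Steady-state k* = [s/(n + g + δ)]^(1/(1−α)), so the ratio is [ (s_D/(n + g + δ)_D) / (s_E/(n + g + δ)_E) ]^1.8519.
s_D/(n + g + δ)_D = 0.20/0.081 = 2.4691; s_E/(n + g + δ)_E = 0.11/0.081 = 1.3580.
Ratio = (2.4691/1.3580)^1.8519 = 1.8182^1.8519 ≈ 3.0257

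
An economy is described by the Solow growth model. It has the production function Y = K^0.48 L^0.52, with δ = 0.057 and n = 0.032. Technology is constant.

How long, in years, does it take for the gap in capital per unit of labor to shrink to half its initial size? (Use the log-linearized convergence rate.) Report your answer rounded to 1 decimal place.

t_½ ≈ 15.0 years

Near the steady state the convergence rate is λ = (1 − α)(n + δ).
λ = (1 − 0.48) × 0.089 = 0.52 × 0.089 = 0.04628
Half-life = ln 2 / λ = 0.6931 / 0.04628 ≈ 14.98 years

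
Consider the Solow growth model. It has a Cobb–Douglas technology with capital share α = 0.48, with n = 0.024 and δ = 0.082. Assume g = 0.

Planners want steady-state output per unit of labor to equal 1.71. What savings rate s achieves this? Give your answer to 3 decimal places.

At the steady state, Δk = 0, so s·k^α = (n + δ)·k.
Since y* = [s/(n + δ)]^(α/(1−α)), we have s/(n + δ) = (y*)^((1−α)/α) = 1.71^1.0833 = 1.7882.
Therefore s = 1.7882 × (n + δ) = 1.7882 × 0.106 = 0.1895.

s ≈ 0.190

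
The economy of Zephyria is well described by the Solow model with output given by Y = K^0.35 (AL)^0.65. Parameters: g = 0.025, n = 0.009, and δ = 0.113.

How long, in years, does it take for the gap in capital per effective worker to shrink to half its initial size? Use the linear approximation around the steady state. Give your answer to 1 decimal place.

Near the steady state the convergence rate is λ = (1 − α)(n + g + δ).
λ = (1 − 0.35) × 0.147 = 0.65 × 0.147 = 0.09555
Half-life = ln 2 / λ = 0.6931 / 0.09555 ≈ 7.25 years

half-life ≈ 7.3 years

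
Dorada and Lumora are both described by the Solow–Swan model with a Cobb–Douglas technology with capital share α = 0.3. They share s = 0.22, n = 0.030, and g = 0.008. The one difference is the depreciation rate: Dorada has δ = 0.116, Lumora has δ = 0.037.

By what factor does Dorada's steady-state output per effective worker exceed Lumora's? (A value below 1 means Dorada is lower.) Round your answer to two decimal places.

ratio ≈ 0.73

Steady-state y* = [s/(n + g + δ)]^(α/(1−α)), so the ratio is [ (s_D/(n + g + δ)_D) / (s_L/(n + g + δ)_L) ]^0.4286.
s_D/(n + g + δ)_D = 0.22/0.154 = 1.4286; s_L/(n + g + δ)_L = 0.22/0.075 = 2.9333.
Ratio = (1.4286/2.9333)^0.4286 = 0.4870^0.4286 ≈ 0.7346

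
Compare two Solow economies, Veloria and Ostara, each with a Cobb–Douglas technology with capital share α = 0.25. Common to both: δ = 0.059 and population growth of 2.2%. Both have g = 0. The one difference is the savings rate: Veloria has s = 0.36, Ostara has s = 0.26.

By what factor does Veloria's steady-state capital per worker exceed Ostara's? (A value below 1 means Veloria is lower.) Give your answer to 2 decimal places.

k*_V / k*_O ≈ 1.54

Steady-state k* = [s/(n + δ)]^(1/(1−α)), so the ratio is [ (s_V/(n + δ)_V) / (s_O/(n + δ)_O) ]^1.3333.
s_V/(n + δ)_V = 0.36/0.081 = 4.4444; s_O/(n + δ)_O = 0.26/0.081 = 3.2099.
Ratio = (4.4444/3.2099)^1.3333 = 1.3846^1.3333 ≈ 1.5432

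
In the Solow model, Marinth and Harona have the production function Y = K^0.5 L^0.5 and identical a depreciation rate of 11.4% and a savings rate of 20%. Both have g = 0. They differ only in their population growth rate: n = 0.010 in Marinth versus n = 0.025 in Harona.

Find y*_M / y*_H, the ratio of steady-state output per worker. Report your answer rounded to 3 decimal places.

Steady-state y* = [s/(n + δ)]^(α/(1−α)), so the ratio is [ (s_M/(n + δ)_M) / (s_H/(n + δ)_H) ]^1.
s_M/(n + δ)_M = 0.20/0.124 = 1.6129; s_H/(n + δ)_H = 0.20/0.139 = 1.4388.
Ratio = (1.6129/1.4388)^1 = 1.1210^1 ≈ 1.1210

ratio ≈ 1.121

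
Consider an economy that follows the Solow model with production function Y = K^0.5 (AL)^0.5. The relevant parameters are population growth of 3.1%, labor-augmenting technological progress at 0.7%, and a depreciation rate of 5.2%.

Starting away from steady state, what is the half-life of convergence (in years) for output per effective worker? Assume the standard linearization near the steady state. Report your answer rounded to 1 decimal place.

half-life ≈ 15.4 years

Near the steady state the convergence rate is λ = (1 − α)(n + g + δ).
λ = (1 − 0.5) × 0.090 = 0.5 × 0.090 = 0.0450
Half-life = ln 2 / λ = 0.6931 / 0.0450 ≈ 15.40 years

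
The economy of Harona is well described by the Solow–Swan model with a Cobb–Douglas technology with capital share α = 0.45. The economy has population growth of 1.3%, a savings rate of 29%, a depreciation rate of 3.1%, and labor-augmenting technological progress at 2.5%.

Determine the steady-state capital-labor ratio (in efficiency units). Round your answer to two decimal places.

k* ≈ 13.61

Steady state requires s·f(k) = (n + g + δ)·k, i.e. s·k^α = (n + g + δ)·k.
Rearranging, k^(1−α) = s / (n + g + δ).
k^0.55 = 0.29 / (0.013 + 0.025 + 0.031) = 0.29 / 0.069 = 4.2029
k* = 4.2029^(1/0.55) ≈ 13.6058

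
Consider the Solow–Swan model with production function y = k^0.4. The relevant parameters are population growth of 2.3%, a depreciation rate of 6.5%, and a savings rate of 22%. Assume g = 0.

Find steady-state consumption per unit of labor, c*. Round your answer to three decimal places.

c* = 1.437

Steady state requires s·f(k) = (n + δ)·k, i.e. s·k^α = (n + δ)·k.
Dividing both sides by k: k^(1−α) = s / (n + δ).
k^0.6 = 0.22 / (0.023 + 0.065) = 0.22 / 0.088 = 2.5000
k* = 2.5000^(1/0.6) ≈ 4.6050
y* = (k*)^α = 4.6050^0.4 ≈ 1.8420
c* = (1 − s)·y* = (1 − 0.22) × 1.8420 ≈ 1.4368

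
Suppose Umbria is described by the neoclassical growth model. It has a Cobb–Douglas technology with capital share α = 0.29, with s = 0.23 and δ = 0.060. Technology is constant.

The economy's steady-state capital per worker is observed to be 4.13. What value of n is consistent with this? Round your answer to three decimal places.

n ≈ 0.024

At the steady state, Δk = 0, so s·k^α = (n + δ)·k.
So s / (n + δ) = (k*)^(1−α) = 4.13^0.71 = 2.7373.
Therefore n + δ = s / 2.7373 = 0.23 / 2.7373 = 0.0840, so n = 0.0840 − 0.060 = 0.0240.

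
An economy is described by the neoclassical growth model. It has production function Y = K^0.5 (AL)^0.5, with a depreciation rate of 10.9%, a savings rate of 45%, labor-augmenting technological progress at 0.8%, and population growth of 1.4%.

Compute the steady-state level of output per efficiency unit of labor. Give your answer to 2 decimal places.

y* ≈ 3.44

In steady state, investment equals break-even investment: s·k^α = (n + g + δ)·k.
Dividing both sides by k: k^(1−α) = s / (n + g + δ).
k^0.5 = 0.45 / (0.014 + 0.008 + 0.109) = 0.45 / 0.131 = 3.4351
k* = 3.4351^(1/0.5) ≈ 11.7999
y* = (k*)^α = 11.7999^0.5 ≈ 3.4351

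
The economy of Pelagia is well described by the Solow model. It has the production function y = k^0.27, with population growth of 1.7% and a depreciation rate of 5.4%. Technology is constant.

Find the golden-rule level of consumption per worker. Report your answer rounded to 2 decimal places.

c_gold ≈ 1.20

At the golden rule, f'(k) = n + δ, so α·k^(α−1) = n + δ and k_gold = (α/(n + δ))^(1/(1−α)).
k_gold = (0.27/0.071)^(1/0.73) = 3.8028^1.3699 ≈ 6.2328
c_gold = f(k_gold) − (n + δ)·k_gold = 1.6389 − 0.071×6.2328 ≈ 1.1964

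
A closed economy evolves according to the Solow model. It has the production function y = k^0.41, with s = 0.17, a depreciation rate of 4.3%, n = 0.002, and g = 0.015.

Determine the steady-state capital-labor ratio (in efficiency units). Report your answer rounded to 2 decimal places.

At the steady state, Δk = 0, so s·k^α = (n + g + δ)·k.
Rearranging, k^(1−α) = s / (n + g + δ).
k^0.59 = 0.17 / (0.002 + 0.015 + 0.043) = 0.17 / 0.060 = 2.8333
k* = 2.8333^(1/0.59) ≈ 5.8425

k* = 5.84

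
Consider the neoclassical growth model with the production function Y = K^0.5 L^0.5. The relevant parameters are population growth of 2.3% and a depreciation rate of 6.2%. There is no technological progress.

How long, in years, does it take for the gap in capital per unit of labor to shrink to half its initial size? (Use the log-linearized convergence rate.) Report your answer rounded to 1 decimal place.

half-life ≈ 16.3 years

Near the steady state the convergence rate is λ = (1 − α)(n + δ).
λ = (1 − 0.5) × 0.085 = 0.5 × 0.085 = 0.0425
Half-life = ln 2 / λ = 0.6931 / 0.0425 ≈ 16.31 years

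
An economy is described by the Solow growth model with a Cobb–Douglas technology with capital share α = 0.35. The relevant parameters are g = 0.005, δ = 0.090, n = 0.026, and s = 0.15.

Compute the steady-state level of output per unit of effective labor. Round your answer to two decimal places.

Steady state requires s·f(k) = (n + g + δ)·k, i.e. s·k^α = (n + g + δ)·k.
Dividing both sides by k: k^(1−α) = s / (n + g + δ).
k^0.65 = 0.15 / (0.026 + 0.005 + 0.090) = 0.15 / 0.121 = 1.2397
k* = 1.2397^(1/0.65) ≈ 1.3918
y* = (k*)^α = 1.3918^0.35 ≈ 1.1227

y* ≈ 1.12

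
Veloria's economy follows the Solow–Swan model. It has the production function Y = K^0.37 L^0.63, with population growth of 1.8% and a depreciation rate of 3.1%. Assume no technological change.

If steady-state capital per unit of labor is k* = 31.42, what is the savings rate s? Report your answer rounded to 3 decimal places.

At the steady state, Δk = 0, so s·k^α = (n + δ)·k.
So s / (n + δ) = (k*)^(1−α) = 31.42^0.63 = 8.7749.
Therefore s = 8.7749 × (n + δ) = 8.7749 × 0.049 = 0.4300.

s ≈ 0.430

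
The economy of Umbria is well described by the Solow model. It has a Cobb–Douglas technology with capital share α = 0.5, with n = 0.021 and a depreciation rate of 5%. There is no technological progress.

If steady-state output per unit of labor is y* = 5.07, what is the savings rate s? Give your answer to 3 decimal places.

In steady state, investment equals break-even investment: s·k^α = (n + δ)·k.
Since y* = [s/(n + δ)]^(α/(1−α)), we have s/(n + δ) = (y*)^((1−α)/α) = 5.07^1 = 5.0700.
Therefore s = 5.0700 × (n + δ) = 5.0700 × 0.071 = 0.3600.

s ≈ 0.360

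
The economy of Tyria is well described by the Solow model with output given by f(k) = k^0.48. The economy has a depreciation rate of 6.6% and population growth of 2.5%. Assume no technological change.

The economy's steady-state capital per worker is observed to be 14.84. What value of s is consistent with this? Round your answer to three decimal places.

At the steady state, Δk = 0, so s·k^α = (n + δ)·k.
So s / (n + δ) = (k*)^(1−α) = 14.84^0.52 = 4.0658.
Therefore s = 4.0658 × (n + δ) = 4.0658 × 0.091 = 0.3700.

s ≈ 0.370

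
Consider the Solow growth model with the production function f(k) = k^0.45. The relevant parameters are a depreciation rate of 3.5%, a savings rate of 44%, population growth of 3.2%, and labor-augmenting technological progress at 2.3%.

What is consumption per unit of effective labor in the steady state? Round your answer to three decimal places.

In steady state, investment equals break-even investment: s·k^α = (n + g + δ)·k.
Rearranging, k^(1−α) = s / (n + g + δ).
k^0.55 = 0.44 / (0.032 + 0.023 + 0.035) = 0.44 / 0.090 = 4.8889
k* = 4.8889^(1/0.55) ≈ 17.9106
y* = (k*)^α = 17.9106^0.45 ≈ 3.6635
c* = (1 − s)·y* = (1 − 0.44) × 3.6635 ≈ 2.0516

c* ≈ 2.052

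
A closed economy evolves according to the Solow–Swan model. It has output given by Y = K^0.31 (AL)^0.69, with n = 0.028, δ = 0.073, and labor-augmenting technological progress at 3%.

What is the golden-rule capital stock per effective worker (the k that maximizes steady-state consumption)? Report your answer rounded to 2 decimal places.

The golden rule sets f'(k) = n + g + δ, i.e. α·k^(α−1) = n + g + δ.
So k^(1−α) = α / (n + g + δ) = 0.31 / 0.131 = 2.3664.
k_gold = 2.3664^(1/0.69) ≈ 3.4846

k_gold ≈ 3.48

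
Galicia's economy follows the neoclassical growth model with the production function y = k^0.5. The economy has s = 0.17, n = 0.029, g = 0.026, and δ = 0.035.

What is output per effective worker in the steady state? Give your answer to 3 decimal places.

In steady state, investment equals break-even investment: s·k^α = (n + g + δ)·k.
Dividing both sides by k: k^(1−α) = s / (n + g + δ).
k^0.5 = 0.17 / (0.029 + 0.026 + 0.035) = 0.17 / 0.090 = 1.8889
k* = 1.8889^(1/0.5) ≈ 3.5679
y* = (k*)^α = 3.5679^0.5 ≈ 1.8889

y* ≈ 1.889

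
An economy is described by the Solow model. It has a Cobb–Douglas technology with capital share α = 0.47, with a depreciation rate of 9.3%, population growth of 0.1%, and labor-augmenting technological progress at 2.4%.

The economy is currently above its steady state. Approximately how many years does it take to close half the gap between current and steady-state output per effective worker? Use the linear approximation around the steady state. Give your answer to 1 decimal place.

t_½ ≈ 11.1 years

Near the steady state the convergence rate is λ = (1 − α)(n + g + δ).
λ = (1 − 0.47) × 0.118 = 0.53 × 0.118 = 0.06254
Half-life = ln 2 / λ = 0.6931 / 0.06254 ≈ 11.08 years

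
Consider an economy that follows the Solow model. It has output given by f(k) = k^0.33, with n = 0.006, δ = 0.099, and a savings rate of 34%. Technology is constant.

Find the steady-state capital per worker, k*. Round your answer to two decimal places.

k* = 5.78

At the steady state, Δk = 0, so s·k^α = (n + δ)·k.
Rearranging, k^(1−α) = s / (n + δ).
k^0.67 = 0.34 / (0.006 + 0.099) = 0.34 / 0.105 = 3.2381
k* = 3.2381^(1/0.67) ≈ 5.7760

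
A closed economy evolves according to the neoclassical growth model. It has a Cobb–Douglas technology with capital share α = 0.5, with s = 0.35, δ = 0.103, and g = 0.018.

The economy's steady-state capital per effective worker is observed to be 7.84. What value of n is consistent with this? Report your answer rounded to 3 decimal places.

Steady state requires s·f(k) = (n + g + δ)·k, i.e. s·k^α = (n + g + δ)·k.
So s / (n + g + δ) = (k*)^(1−α) = 7.84^0.5 = 2.8000.
Therefore n + g + δ = s / 2.8000 = 0.35 / 2.8000 = 0.1250, so n = 0.1250 − 0.121 = 0.0040.

n ≈ 0.004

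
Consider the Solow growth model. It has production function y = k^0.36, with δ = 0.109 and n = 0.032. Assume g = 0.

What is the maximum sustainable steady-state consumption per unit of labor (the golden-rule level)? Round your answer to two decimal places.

At the golden rule, f'(k) = n + δ, so α·k^(α−1) = n + δ and k_gold = (α/(n + δ))^(1/(1−α)).
k_gold = (0.36/0.141)^(1/0.64) = 2.5532^1.5625 ≈ 4.3258
c_gold = f(k_gold) − (n + δ)·k_gold = 1.6943 − 0.141×4.3258 ≈ 1.0844

c_gold ≈ 1.08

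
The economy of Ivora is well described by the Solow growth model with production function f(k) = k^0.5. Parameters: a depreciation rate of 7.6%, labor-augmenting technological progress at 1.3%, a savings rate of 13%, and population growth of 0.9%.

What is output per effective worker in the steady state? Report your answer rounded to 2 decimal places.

y* = 1.33

At the steady state, Δk = 0, so s·k^α = (n + g + δ)·k.
Rearranging, k^(1−α) = s / (n + g + δ).
k^0.5 = 0.13 / (0.009 + 0.013 + 0.076) = 0.13 / 0.098 = 1.3265
k* = 1.3265^(1/0.5) ≈ 1.7596
y* = (k*)^α = 1.7596^0.5 ≈ 1.3265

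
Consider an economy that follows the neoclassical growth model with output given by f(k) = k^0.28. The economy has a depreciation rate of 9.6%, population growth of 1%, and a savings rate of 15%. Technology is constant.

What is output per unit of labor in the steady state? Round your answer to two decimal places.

y* ≈ 1.14

At the steady state, Δk = 0, so s·k^α = (n + δ)·k.
Dividing both sides by k: k^(1−α) = s / (n + δ).
k^0.72 = 0.15 / (0.010 + 0.096) = 0.15 / 0.106 = 1.4151
k* = 1.4151^(1/0.72) ≈ 1.6197
y* = (k*)^α = 1.6197^0.28 ≈ 1.1446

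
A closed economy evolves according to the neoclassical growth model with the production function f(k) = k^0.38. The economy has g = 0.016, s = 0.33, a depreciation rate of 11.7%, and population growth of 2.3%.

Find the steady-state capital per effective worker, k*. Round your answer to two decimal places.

Steady state requires s·f(k) = (n + g + δ)·k, i.e. s·k^α = (n + g + δ)·k.
Rearranging, k^(1−α) = s / (n + g + δ).
k^0.62 = 0.33 / (0.023 + 0.016 + 0.117) = 0.33 / 0.156 = 2.1154
k* = 2.1154^(1/0.62) ≈ 3.3483

k* = 3.35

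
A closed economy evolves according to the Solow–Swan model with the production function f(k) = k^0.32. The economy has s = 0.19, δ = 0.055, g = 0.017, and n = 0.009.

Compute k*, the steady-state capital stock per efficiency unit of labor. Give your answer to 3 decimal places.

In steady state, investment equals break-even investment: s·k^α = (n + g + δ)·k.
Dividing both sides by k: k^(1−α) = s / (n + g + δ).
k^0.68 = 0.19 / (0.009 + 0.017 + 0.055) = 0.19 / 0.081 = 2.3457
k* = 2.3457^(1/0.68) ≈ 3.5036

k* = 3.504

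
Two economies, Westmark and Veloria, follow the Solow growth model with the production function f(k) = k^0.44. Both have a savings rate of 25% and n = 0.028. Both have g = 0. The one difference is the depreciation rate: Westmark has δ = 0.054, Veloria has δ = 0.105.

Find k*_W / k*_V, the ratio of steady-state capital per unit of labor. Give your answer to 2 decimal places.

k*_W / k*_V ≈ 2.37

Steady-state k* = [s/(n + δ)]^(1/(1−α)), so the ratio is [ (s_W/(n + δ)_W) / (s_V/(n + δ)_V) ]^1.7857.
s_W/(n + δ)_W = 0.25/0.082 = 3.0488; s_V/(n + δ)_V = 0.25/0.133 = 1.8797.
Ratio = (3.0488/1.8797)^1.7857 = 1.6220^1.7857 ≈ 2.3719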